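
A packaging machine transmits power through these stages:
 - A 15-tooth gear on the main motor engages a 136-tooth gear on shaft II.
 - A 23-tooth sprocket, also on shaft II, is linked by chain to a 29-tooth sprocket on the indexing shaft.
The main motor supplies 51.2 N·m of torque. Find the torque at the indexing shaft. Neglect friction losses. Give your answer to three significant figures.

gear mesh 136/15 = 9.0667 → τ = 51.2·9.0667 = 464.21 N·m
chain 29/23 = 1.2609 → τ = 464.21·1.2609 = 585.31 N·m

585 N·m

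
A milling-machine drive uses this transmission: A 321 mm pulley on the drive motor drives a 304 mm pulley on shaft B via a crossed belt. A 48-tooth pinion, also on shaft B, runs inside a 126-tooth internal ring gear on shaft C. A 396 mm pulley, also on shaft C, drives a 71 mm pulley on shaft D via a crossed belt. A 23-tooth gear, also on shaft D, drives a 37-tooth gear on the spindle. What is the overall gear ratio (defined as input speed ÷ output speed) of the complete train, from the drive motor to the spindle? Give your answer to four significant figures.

0.7170

Each stage contributes driven/driver: belt 304/321 = 0.94704, internal gear 126/48 = 2.625, belt 71/396 = 0.17929, gear mesh 37/23 = 1.6087.
Overall: 0.94704 × 2.625 × 0.17929 × 1.6087 = 0.71703.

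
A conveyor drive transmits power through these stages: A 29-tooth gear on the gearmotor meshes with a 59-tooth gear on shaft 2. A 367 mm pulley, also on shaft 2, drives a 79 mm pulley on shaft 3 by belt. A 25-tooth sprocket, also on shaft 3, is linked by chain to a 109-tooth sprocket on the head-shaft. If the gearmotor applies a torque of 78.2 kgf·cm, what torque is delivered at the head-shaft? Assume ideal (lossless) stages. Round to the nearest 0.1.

After the gear mesh (59/29): 78.2 × 2.0345 = 159.1 kgf·cm
After the belt (79/367): 159.1 × 0.21526 = 34.247 kgf·cm
After the chain (109/25): 34.247 × 4.36 = 149.32 kgf·cm

149.3 kgf·cm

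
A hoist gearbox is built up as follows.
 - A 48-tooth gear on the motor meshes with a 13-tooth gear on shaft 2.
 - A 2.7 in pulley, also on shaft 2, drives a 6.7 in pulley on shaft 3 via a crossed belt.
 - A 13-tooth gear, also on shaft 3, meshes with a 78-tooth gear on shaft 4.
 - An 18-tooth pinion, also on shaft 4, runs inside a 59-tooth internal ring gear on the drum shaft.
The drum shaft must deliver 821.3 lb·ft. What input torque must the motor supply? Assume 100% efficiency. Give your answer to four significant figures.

62.14 lb·ft

Overall ratio R = 0.27083 × 2.4815 × 6 × 3.2778 = 13.217.
Input torque = output torque / R = 821.3 / 13.217 = 62.138 lb·ft.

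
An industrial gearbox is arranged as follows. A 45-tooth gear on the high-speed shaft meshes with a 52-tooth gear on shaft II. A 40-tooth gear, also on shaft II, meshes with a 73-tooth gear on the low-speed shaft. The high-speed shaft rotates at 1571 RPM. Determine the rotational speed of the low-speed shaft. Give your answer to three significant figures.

Gear mesh: ratio = 52/45 = 1.1556, so shaft II turns at 1571 / 1.1556 = 1359.5 RPM.
Gear mesh: ratio = 73/40 = 1.825, so the low-speed shaft turns at 1359.5 / 1.825 = 744.94 RPM.

745 RPM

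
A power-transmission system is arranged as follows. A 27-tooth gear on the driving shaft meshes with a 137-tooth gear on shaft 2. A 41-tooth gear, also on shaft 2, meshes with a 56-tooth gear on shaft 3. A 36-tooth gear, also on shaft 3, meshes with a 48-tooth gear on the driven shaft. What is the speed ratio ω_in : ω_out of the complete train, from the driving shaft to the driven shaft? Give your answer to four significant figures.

9.241

Each stage contributes driven/driver: gear mesh 137/27 = 5.0741, gear mesh 56/41 = 1.3659, gear mesh 48/36 = 1.3333.
Overall: 5.0741 × 1.3659 × 1.3333 = 9.2406.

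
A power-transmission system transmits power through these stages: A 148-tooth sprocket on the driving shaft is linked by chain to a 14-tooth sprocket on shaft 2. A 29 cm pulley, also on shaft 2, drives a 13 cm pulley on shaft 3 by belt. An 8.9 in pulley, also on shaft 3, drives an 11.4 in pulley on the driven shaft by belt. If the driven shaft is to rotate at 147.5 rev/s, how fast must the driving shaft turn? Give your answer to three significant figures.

8.01 rev/s

Overall ratio R = 0.094595 × 0.44828 × 1.2809 = 0.054316.
Required input speed = output speed × R = 147.5 × 0.054316 = 8.0116 rev/s.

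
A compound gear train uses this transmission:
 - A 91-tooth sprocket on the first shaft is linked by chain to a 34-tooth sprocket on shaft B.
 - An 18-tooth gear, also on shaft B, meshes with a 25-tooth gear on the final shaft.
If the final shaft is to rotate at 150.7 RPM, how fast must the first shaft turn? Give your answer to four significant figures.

Overall ratio R = 0.37363 × 1.3889 = 0.51893.
Required input speed = output speed × R = 150.7 × 0.51893 = 78.202 RPM.

78.20 RPM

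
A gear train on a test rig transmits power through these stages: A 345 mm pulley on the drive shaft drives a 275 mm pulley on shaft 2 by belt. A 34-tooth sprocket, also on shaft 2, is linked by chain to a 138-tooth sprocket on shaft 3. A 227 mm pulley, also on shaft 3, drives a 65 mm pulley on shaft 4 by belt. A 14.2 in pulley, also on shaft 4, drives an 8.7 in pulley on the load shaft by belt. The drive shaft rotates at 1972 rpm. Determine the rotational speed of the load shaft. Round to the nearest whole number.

Belt: ratio = 275/345 = 0.7971, so shaft 2 turns at 1972 / 0.7971 = 2474 rpm.
Chain: ratio = 138/34 = 4.0588, so shaft 3 turns at 2474 / 4.0588 = 609.53 rpm.
Belt: ratio = 65/227 = 0.28634, so shaft 4 turns at 609.53 / 0.28634 = 2128.7 rpm.
Belt: ratio = 8.7/14.2 = 0.61268, so the load shaft turns at 2128.7 / 0.61268 = 3474.4 rpm.

3474 rpm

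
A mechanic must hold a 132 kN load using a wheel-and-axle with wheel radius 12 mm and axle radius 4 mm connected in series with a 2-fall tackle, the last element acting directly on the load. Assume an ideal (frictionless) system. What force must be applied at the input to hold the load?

22 kN

Wheel-and-axle MA = R/r = 12/4 = 3.
Block-and-tackle MA = number of supporting rope parts = 2.
Combined ideal MA = 3 × 2 = 6.
Effort = load / MA = 132 / 6 = 22 kN.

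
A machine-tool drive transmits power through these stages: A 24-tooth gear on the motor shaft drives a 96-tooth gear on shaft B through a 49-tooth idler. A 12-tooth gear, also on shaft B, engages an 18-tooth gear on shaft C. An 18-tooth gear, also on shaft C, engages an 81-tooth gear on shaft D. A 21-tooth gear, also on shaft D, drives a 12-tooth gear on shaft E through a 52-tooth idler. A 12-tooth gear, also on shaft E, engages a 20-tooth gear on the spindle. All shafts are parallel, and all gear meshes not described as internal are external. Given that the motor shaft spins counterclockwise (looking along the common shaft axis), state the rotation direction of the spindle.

the motor shaft → shaft B: driver → idler → driven is 2 external meshes, 2 reversals → CCW.
shaft B → shaft C: external mesh, 1 reversal → CW.
shaft C → shaft D: external mesh, 1 reversal → CCW.
shaft D → shaft E: driver → idler → driven is 2 external meshes, 2 reversals → CCW.
shaft E → the spindle: external mesh, 1 reversal → CW.
7 reversals in total — an odd number — so the spindle turns opposite to the motor shaft.

clockwise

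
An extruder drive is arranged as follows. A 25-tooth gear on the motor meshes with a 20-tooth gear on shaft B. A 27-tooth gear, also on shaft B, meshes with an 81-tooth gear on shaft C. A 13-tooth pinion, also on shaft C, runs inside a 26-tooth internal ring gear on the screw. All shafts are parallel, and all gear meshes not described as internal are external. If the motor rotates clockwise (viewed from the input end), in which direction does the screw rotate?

clockwise

the motor → shaft B: external mesh, 1 reversal → CCW.
shaft B → shaft C: external mesh, 1 reversal → CW.
shaft C → the screw: internal mesh, same direction → CW.
2 reversals in total — an even number — so the screw turns the same way as the motor.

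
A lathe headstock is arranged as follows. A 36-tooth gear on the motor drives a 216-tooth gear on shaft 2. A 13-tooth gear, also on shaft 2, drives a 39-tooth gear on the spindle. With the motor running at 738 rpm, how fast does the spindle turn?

the motor → shaft 2 (gear mesh, 216/36): 738 ÷ 6 = 123 rpm
shaft 2 → the spindle (gear mesh, 39/13): 123 ÷ 3 = 41 rpm

41 rpm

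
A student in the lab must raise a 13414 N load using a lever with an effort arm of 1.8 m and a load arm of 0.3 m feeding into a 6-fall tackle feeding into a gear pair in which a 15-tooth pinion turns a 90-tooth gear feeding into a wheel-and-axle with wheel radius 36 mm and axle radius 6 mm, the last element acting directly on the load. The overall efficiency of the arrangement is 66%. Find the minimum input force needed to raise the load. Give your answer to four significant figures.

15.68 N

Lever MA = effort arm / load arm = 1.8/0.3 = 6.
Block-and-tackle MA = number of supporting rope parts = 6.
Gear pair MA = 90/15 = 6.
Wheel-and-axle MA = R/r = 36/6 = 6.
Combined ideal MA = 6 × 6 × 6 × 6 = 1296.
Actual MA = 1296 × 0.66 = 855.36.
Effort = load / actual MA = 13414 / 855.36 = 15.682 N.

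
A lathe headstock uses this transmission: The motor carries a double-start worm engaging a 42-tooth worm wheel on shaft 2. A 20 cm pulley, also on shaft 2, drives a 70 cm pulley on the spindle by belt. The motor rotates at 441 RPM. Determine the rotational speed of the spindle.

6 RPM

the motor → shaft 2 (worm, 42/2): 441 ÷ 21 = 21 RPM
shaft 2 → the spindle (belt, 70/20): 21 ÷ 3.5 = 6 RPM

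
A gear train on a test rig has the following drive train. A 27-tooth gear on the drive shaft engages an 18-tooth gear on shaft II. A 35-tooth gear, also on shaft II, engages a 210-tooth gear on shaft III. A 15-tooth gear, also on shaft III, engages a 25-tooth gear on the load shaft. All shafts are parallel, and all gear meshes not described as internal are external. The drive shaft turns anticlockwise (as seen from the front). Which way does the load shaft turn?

the drive shaft → shaft II: external mesh, 1 reversal → CW.
shaft II → shaft III: external mesh, 1 reversal → CCW.
shaft III → the load shaft: external mesh, 1 reversal → CW.
3 reversals in total — an odd number — so the load shaft turns opposite to the drive shaft.

clockwise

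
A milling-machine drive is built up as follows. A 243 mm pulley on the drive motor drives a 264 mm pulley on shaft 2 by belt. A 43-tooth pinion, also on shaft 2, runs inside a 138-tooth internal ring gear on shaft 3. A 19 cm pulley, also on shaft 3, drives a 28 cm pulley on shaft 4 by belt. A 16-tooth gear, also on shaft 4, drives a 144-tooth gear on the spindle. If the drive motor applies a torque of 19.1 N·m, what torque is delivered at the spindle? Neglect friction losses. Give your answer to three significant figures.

Belt: ratio = 264/243 = 1.0864; torque at shaft 2 = 19.1 × 1.0864 = 20.751 N·m.
Internal gear: ratio = 138/43 = 3.2093; torque at shaft 3 = 20.751 × 3.2093 = 66.595 N·m.
Belt: ratio = 28/19 = 1.4737; torque at shaft 4 = 66.595 × 1.4737 = 98.14 N·m.
Gear mesh: ratio = 144/16 = 9; torque at the spindle = 98.14 × 9 = 883.26 N·m.

883 N·m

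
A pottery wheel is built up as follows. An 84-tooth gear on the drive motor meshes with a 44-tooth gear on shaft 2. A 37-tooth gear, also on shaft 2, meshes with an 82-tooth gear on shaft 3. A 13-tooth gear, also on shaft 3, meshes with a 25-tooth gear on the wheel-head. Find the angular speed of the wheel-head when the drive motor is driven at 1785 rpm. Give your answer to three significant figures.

800 rpm

Gear mesh: ratio = 44/84 = 0.52381, so shaft 2 turns at 1785 / 0.52381 = 3407.7 rpm.
Gear mesh: ratio = 82/37 = 2.2162, so shaft 3 turns at 3407.7 / 2.2162 = 1537.6 rpm.
Gear mesh: ratio = 25/13 = 1.9231, so the wheel-head turns at 1537.6 / 1.9231 = 799.57 rpm.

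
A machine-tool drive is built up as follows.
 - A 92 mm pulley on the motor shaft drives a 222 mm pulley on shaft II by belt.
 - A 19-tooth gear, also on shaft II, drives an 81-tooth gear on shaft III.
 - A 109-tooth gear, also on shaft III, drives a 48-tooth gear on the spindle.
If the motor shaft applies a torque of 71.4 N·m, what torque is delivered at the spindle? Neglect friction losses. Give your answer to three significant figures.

belt 222/92 = 2.413 → τ = 71.4·2.413 = 172.29 N·m
gear mesh 81/19 = 4.2632 → τ = 172.29·4.2632 = 734.51 N·m
gear mesh 48/109 = 0.44037 → τ = 734.51·0.44037 = 323.45 N·m

323 N·m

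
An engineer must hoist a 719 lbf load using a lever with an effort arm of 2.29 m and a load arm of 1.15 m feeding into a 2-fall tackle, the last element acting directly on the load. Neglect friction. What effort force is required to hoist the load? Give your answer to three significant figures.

181 lbf

Lever MA = effort arm / load arm = 2.29/1.15 = 1.9913.
Block-and-tackle MA = number of supporting rope parts = 2.
Combined ideal MA = 1.9913 × 2 = 3.9826.
Effort = load / MA = 719 / 3.9826 = 180.53 lbf.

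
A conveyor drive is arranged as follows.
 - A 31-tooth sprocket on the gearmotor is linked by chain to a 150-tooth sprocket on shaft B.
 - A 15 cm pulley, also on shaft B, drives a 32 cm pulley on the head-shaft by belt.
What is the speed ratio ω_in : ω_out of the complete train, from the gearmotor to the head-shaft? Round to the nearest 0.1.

10.3

Each stage contributes driven/driver: chain 150/31 = 4.8387, belt 32/15 = 2.1333.
Overall: 4.8387 × 2.1333 = 10.323.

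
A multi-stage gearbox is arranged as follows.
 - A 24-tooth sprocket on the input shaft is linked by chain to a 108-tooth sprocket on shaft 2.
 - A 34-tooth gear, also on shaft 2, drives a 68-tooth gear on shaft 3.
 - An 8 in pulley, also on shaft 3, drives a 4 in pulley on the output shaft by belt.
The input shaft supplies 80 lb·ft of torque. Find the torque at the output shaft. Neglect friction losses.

Chain: ratio = 108/24 = 4.5; torque at shaft 2 = 80 × 4.5 = 360 lb·ft.
Gear mesh: ratio = 68/34 = 2; torque at shaft 3 = 360 × 2 = 720 lb·ft.
Belt: ratio = 4/8 = 0.5; torque at the output shaft = 720 × 0.5 = 360 lb·ft.

360 lb·ft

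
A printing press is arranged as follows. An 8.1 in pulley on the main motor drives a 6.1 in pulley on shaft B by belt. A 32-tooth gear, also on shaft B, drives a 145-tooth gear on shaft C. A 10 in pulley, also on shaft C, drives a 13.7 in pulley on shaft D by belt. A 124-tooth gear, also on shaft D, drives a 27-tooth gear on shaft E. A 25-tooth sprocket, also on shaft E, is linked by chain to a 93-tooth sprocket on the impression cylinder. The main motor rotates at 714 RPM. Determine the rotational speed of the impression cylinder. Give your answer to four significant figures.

188.6 RPM

the main motor → shaft B (belt, 6.1/8.1): 714 ÷ 0.75309 = 948.1 RPM
shaft B → shaft C (gear mesh, 145/32): 948.1 ÷ 4.5312 = 209.24 RPM
shaft C → shaft D (belt, 13.7/10): 209.24 ÷ 1.37 = 152.73 RPM
shaft D → shaft E (gear mesh, 27/124): 152.73 ÷ 0.21774 = 701.41 RPM
shaft E → the impression cylinder (chain, 93/25): 701.41 ÷ 3.72 = 188.55 RPM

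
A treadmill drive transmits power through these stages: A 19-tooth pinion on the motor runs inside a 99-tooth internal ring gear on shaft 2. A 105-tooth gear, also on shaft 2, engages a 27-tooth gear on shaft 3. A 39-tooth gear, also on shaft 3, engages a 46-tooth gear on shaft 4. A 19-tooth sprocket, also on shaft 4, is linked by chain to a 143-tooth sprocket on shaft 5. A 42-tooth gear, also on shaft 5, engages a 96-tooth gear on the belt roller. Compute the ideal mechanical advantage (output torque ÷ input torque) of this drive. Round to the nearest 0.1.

Each stage contributes driven/driver: internal gear 99/19 = 5.2105, gear mesh 27/105 = 0.25714, gear mesh 46/39 = 1.1795, chain 143/19 = 7.5263, gear mesh 96/42 = 2.2857.
Overall: 5.2105 × 0.25714 × 1.1795 × 7.5263 × 2.2857 = 27.187.

27.2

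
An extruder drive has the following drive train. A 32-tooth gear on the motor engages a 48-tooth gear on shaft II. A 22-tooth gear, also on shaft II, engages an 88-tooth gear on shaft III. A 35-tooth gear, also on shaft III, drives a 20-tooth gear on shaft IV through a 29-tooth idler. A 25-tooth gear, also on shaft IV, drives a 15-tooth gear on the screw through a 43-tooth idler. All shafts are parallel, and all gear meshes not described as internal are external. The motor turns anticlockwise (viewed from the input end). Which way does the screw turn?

anticlockwise

the motor → shaft II: external mesh, 1 reversal → CW.
shaft II → shaft III: external mesh, 1 reversal → CCW.
shaft III → shaft IV: driver → idler → driven is 2 external meshes, 2 reversals → CCW.
shaft IV → the screw: driver → idler → driven is 2 external meshes, 2 reversals → CCW.
6 reversals in total — an even number — so the screw turns the same way as the motor.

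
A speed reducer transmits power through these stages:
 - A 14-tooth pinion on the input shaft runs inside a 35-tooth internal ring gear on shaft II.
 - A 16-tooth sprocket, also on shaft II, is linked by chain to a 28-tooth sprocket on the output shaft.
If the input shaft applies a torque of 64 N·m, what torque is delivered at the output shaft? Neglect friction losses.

internal gear 35/14 = 2.5 → τ = 64·2.5 = 160 N·m
chain 28/16 = 1.75 → τ = 160·1.75 = 280 N·m

280 N·m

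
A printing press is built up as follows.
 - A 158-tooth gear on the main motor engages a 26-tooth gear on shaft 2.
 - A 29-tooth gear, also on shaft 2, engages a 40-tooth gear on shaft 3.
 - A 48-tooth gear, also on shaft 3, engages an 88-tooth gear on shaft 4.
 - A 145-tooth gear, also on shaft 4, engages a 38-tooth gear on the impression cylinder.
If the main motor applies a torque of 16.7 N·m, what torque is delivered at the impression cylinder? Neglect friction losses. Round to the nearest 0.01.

Gear mesh: ratio = 26/158 = 0.16456; torque at shaft 2 = 16.7 × 0.16456 = 2.7481 N·m.
Gear mesh: ratio = 40/29 = 1.3793; torque at shaft 3 = 2.7481 × 1.3793 = 3.7905 N·m.
Gear mesh: ratio = 88/48 = 1.8333; torque at shaft 4 = 3.7905 × 1.8333 = 6.9492 N·m.
Gear mesh: ratio = 38/145 = 0.26207; torque at the impression cylinder = 6.9492 × 0.26207 = 1.8212 N·m.

1.82 N·m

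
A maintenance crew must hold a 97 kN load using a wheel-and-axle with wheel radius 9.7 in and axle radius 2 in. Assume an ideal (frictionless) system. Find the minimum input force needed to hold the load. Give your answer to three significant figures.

Wheel-and-axle MA = R/r = 9.7/2 = 4.85.
Effort = load / MA = 97 / 4.85 = 20 kN.

20.0 kN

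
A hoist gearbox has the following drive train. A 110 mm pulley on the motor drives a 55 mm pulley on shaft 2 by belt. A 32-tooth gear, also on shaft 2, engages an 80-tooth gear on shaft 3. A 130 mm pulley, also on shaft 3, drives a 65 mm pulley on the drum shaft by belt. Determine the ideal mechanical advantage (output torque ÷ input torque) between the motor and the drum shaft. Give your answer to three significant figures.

0.625

Each stage contributes driven/driver: belt 55/110 = 0.5, gear mesh 80/32 = 2.5, belt 65/130 = 0.5.
Overall: 0.5 × 2.5 × 0.5 = 0.625.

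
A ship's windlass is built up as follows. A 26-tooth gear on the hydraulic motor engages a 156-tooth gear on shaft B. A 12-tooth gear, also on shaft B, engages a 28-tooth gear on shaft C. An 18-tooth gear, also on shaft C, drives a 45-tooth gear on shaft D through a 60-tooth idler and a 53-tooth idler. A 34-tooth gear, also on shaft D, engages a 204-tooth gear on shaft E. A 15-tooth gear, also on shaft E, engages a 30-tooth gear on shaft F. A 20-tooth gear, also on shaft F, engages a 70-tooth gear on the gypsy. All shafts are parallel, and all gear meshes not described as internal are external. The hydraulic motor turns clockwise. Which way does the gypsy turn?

the hydraulic motor → shaft B: external mesh, 1 reversal → CCW.
shaft B → shaft C: external mesh, 1 reversal → CW.
shaft C → shaft D: driver → idler → idler → driven is 3 external meshes, 3 reversals → CCW.
shaft D → shaft E: external mesh, 1 reversal → CW.
shaft E → shaft F: external mesh, 1 reversal → CCW.
shaft F → the gypsy: external mesh, 1 reversal → CW.
8 reversals in total — an even number — so the gypsy turns the same way as the hydraulic motor.

clockwise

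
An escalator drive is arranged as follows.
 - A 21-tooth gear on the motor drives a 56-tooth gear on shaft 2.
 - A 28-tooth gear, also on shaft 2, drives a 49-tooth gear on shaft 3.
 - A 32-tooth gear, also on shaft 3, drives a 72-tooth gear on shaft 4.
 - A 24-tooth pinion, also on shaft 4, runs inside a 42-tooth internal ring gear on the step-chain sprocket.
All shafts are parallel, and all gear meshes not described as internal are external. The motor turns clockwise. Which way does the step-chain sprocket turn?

anticlockwise

the motor → shaft 2: external mesh, 1 reversal → CCW.
shaft 2 → shaft 3: external mesh, 1 reversal → CW.
shaft 3 → shaft 4: external mesh, 1 reversal → CCW.
shaft 4 → the step-chain sprocket: internal mesh, same direction → CCW.
3 reversals in total — an odd number — so the step-chain sprocket turns opposite to the motor.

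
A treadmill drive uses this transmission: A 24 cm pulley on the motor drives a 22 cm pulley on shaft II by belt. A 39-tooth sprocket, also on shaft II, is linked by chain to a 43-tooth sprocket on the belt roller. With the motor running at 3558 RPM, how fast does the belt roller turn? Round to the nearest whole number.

belt 22/24 = 0.91667 → 3558/0.91667 = 3881.5 RPM
chain 43/39 = 1.1026 → 3881.5/1.1026 = 3520.4 RPM

3520 RPM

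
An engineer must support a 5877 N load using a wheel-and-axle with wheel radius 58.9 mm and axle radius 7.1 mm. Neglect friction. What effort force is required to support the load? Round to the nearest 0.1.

708.4 N

Wheel-and-axle MA = R/r = 58.9/7.1 = 8.2958.
Effort = load / MA = 5877 / 8.2958 = 708.43 N.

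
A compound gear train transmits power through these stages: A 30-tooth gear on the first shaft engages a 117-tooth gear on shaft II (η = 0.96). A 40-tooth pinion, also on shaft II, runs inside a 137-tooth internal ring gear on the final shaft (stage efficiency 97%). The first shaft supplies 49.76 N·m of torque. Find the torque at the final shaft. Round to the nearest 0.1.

Gear mesh: ratio = 117/30 = 3.9; torque at shaft II = 49.76 × 3.9 × 0.96 = 186.3 N·m.
Internal gear: ratio = 137/40 = 3.425; torque at the final shaft = 186.3 × 3.425 × 0.97 = 618.94 N·m.

618.9 N·m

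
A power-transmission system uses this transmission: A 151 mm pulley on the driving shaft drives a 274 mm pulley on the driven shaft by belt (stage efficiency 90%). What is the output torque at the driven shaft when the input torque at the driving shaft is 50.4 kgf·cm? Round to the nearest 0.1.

82.3 kgf·cm

After the belt (274/151): 50.4 × 1.8146 × 0.90 = 82.309 kgf·cm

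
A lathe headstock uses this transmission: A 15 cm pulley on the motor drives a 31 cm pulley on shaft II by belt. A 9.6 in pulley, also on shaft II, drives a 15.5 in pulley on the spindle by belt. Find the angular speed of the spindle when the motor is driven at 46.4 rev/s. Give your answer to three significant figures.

belt 31/15 = 2.0667 → 46.4/2.0667 = 22.452 rev/s
belt 15.5/9.6 = 1.6146 → 22.452/1.6146 = 13.906 rev/s

13.9 rev/s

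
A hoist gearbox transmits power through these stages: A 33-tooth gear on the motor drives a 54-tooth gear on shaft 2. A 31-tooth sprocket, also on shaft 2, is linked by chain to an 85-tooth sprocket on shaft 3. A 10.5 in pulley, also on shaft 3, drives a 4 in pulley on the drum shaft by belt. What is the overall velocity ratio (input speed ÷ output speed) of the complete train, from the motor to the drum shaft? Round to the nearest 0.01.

Each stage contributes driven/driver: gear mesh 54/33 = 1.6364, chain 85/31 = 2.7419, belt 4/10.5 = 0.38095.
Overall: 1.6364 × 2.7419 × 0.38095 = 1.7093.

1.71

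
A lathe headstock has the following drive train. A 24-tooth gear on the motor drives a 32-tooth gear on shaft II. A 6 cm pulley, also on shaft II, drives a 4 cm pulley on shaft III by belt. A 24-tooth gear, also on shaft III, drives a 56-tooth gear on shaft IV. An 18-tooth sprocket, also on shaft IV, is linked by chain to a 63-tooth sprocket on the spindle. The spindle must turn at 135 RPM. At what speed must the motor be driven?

980 RPM

Overall ratio R = 1.3333 × 0.66667 × 2.3333 × 3.5 = 7.2593.
Required input speed = output speed × R = 135 × 7.2593 = 980 RPM.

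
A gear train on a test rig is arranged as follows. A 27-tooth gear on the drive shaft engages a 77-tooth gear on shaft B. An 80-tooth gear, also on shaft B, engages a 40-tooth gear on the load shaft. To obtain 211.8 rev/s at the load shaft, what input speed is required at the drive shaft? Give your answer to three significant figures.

Overall ratio R = 2.8519 × 0.5 = 1.4259.
Required input speed = output speed × R = 211.8 × 1.4259 = 302.01 rev/s.

302 rev/s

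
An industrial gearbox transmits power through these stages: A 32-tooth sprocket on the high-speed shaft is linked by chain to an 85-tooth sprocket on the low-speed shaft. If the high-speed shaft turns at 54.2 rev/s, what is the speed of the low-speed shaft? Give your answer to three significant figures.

20.4 rev/s

Chain: ratio = 85/32 = 2.6562, so the low-speed shaft turns at 54.2 / 2.6562 = 20.405 rev/s.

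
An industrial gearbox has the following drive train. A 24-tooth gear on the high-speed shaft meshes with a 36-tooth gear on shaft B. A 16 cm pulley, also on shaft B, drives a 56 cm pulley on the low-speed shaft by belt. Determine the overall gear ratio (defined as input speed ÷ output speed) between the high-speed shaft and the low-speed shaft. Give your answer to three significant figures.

5.25

Each stage contributes driven/driver: gear mesh 36/24 = 1.5, belt 56/16 = 3.5.
Overall: 1.5 × 3.5 = 5.25.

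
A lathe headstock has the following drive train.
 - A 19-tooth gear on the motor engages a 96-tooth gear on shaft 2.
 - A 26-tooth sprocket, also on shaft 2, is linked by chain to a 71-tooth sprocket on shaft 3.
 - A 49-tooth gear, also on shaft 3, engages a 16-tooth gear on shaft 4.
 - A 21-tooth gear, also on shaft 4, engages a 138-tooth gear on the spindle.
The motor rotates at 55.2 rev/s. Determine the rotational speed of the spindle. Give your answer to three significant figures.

the motor → shaft 2 (gear mesh, 96/19): 55.2 ÷ 5.0526 = 10.925 rev/s
shaft 2 → shaft 3 (chain, 71/26): 10.925 ÷ 2.7308 = 4.0007 rev/s
shaft 3 → shaft 4 (gear mesh, 16/49): 4.0007 ÷ 0.32653 = 12.252 rev/s
shaft 4 → the spindle (gear mesh, 138/21): 12.252 ÷ 6.5714 = 1.8645 rev/s

1.86 rev/s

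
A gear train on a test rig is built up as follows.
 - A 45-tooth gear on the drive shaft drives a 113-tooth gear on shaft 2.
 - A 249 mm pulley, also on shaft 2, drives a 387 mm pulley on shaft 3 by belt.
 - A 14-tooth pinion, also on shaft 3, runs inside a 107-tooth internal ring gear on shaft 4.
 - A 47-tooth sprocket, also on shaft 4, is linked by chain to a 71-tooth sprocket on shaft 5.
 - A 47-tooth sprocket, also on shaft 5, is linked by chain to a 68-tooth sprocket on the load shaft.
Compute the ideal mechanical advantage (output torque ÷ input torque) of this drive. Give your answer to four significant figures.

Each stage contributes driven/driver: gear mesh 113/45 = 2.5111, belt 387/249 = 1.5542, internal gear 107/14 = 7.6429, chain 71/47 = 1.5106, chain 68/47 = 1.4468.
Overall: 2.5111 × 1.5542 × 7.6429 × 1.5106 × 1.4468 = 65.194.

65.19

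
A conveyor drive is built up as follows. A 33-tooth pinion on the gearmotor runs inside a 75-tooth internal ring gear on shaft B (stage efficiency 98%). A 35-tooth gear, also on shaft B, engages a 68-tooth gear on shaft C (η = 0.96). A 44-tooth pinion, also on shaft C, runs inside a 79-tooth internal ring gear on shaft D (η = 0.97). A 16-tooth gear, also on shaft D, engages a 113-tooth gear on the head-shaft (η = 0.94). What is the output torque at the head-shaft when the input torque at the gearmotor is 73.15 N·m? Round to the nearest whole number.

Internal gear: ratio = 75/33 = 2.2727; torque at shaft B = 73.15 × 2.2727 × 0.98 = 162.93 N·m.
Gear mesh: ratio = 68/35 = 1.9429; torque at shaft C = 162.93 × 1.9429 × 0.96 = 303.88 N·m.
Internal gear: ratio = 79/44 = 1.7955; torque at shaft D = 303.88 × 1.7955 × 0.97 = 529.23 N·m.
Gear mesh: ratio = 113/16 = 7.0625; torque at the head-shaft = 529.23 × 7.0625 × 0.94 = 3513.4 N·m.

3513 N·m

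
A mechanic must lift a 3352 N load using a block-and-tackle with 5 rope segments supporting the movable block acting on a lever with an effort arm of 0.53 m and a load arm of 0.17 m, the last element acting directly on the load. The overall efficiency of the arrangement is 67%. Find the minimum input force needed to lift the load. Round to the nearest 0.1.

Block-and-tackle MA = number of supporting rope parts = 5.
Lever MA = effort arm / load arm = 0.53/0.17 = 3.1176.
Combined ideal MA = 5 × 3.1176 = 15.588.
Actual MA = 15.588 × 0.67 = 10.444.
Effort = load / actual MA = 3352 / 10.444 = 320.95 N.

320.9 N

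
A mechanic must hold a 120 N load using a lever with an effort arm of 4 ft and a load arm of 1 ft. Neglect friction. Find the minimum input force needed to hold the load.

30 N

Lever MA = effort arm / load arm = 4/1 = 4.
Effort = load / MA = 120 / 4 = 30 N.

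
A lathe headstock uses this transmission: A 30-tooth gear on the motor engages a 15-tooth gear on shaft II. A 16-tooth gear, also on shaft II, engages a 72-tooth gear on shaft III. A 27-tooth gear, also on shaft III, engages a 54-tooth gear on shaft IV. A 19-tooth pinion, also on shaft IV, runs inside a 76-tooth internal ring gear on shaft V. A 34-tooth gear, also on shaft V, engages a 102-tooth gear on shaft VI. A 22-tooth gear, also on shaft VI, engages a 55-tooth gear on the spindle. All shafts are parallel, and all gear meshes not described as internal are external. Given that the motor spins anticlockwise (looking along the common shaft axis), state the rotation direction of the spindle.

clockwise

the motor → shaft II: external mesh, 1 reversal → CW.
shaft II → shaft III: external mesh, 1 reversal → CCW.
shaft III → shaft IV: external mesh, 1 reversal → CW.
shaft IV → shaft V: internal mesh, same direction → CW.
shaft V → shaft VI: external mesh, 1 reversal → CCW.
shaft VI → the spindle: external mesh, 1 reversal → CW.
5 reversals in total — an odd number — so the spindle turns opposite to the motor.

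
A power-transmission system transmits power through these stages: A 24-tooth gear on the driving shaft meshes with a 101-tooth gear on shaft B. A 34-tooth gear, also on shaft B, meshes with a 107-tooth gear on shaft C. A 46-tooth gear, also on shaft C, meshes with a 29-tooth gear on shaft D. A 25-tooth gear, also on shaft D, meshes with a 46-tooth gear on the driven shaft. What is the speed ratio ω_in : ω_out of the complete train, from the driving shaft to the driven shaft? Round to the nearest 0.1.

15.4

Each stage contributes driven/driver: gear mesh 101/24 = 4.2083, gear mesh 107/34 = 3.1471, gear mesh 29/46 = 0.63043, gear mesh 46/25 = 1.84.
Overall: 4.2083 × 3.1471 × 0.63043 × 1.84 = 15.363.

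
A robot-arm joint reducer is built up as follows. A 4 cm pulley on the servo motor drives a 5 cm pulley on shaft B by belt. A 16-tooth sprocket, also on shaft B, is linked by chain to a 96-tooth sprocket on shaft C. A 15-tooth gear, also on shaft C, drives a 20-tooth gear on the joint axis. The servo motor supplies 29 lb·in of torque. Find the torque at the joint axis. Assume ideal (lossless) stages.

belt 5/4 = 1.25 → τ = 29·1.25 = 36.25 lb·in
chain 96/16 = 6 → τ = 36.25·6 = 217.5 lb·in
gear mesh 20/15 = 1.3333 → τ = 217.5·1.3333 = 290 lb·in

290 lb·in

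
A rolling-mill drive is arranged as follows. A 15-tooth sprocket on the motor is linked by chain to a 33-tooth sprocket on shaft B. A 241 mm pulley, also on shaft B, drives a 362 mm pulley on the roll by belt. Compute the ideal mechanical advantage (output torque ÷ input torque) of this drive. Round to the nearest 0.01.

Each stage contributes driven/driver: chain 33/15 = 2.2, belt 362/241 = 1.5021.
Overall: 2.2 × 1.5021 = 3.3046.

3.30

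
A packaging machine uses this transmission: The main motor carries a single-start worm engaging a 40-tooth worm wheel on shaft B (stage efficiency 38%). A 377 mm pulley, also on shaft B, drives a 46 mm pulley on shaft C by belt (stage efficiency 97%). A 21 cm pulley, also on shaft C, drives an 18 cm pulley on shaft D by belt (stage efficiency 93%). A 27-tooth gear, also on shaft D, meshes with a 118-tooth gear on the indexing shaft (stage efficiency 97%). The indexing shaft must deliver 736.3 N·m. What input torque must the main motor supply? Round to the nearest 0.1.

Overall ratio R = 40 × 0.12202 × 0.85714 × 4.3704 = 18.283; overall efficiency η = 0.38 × 0.97 × 0.93 × 0.97 = 0.3325.
Input torque = output torque / (R × η) = 736.3 / (18.283 × 0.3325) = 121.11 N·m.

121.1 N·m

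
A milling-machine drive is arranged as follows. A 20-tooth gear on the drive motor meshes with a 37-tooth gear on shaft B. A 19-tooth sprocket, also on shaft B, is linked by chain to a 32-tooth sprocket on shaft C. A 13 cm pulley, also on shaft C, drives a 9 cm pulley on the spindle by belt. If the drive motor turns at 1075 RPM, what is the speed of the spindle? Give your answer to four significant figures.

498.4 RPM

Gear mesh: ratio = 37/20 = 1.85, so shaft B turns at 1075 / 1.85 = 581.08 RPM.
Chain: ratio = 32/19 = 1.6842, so shaft C turns at 581.08 / 1.6842 = 345.02 RPM.
Belt: ratio = 9/13 = 0.69231, so the spindle turns at 345.02 / 0.69231 = 498.36 RPM.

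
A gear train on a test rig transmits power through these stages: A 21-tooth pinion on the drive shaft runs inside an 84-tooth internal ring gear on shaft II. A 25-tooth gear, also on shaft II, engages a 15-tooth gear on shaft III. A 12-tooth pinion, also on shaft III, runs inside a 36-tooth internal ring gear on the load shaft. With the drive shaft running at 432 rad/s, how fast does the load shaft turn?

the drive shaft → shaft II (internal gear, 84/21): 432 ÷ 4 = 108 rad/s
shaft II → shaft III (gear mesh, 15/25): 108 ÷ 0.6 = 180 rad/s
shaft III → the load shaft (internal gear, 36/12): 180 ÷ 3 = 60 rad/s

60 rad/s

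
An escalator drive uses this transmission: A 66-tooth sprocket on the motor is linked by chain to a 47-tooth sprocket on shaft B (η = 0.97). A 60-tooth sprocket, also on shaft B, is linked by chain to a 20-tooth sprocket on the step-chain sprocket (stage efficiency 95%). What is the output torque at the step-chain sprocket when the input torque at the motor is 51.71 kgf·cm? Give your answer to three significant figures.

11.3 kgf·cm

Chain: ratio = 47/66 = 0.71212; torque at shaft B = 51.71 × 0.71212 × 0.97 = 35.719 kgf·cm.
Chain: ratio = 20/60 = 0.33333; torque at the step-chain sprocket = 35.719 × 0.33333 × 0.95 = 11.311 kgf·cm.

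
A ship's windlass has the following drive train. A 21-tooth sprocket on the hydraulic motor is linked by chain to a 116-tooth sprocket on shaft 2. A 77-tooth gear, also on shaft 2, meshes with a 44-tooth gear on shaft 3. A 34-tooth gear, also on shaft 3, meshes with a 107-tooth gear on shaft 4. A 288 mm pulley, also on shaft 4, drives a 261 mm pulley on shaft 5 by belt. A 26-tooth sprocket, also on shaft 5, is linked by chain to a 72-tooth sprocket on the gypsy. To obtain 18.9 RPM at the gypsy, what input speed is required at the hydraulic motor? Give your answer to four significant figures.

Overall ratio R = 5.5238 × 0.57143 × 3.1471 × 0.90625 × 2.7692 = 24.929.
Required input speed = output speed × R = 18.9 × 24.929 = 471.17 RPM.

471.2 RPM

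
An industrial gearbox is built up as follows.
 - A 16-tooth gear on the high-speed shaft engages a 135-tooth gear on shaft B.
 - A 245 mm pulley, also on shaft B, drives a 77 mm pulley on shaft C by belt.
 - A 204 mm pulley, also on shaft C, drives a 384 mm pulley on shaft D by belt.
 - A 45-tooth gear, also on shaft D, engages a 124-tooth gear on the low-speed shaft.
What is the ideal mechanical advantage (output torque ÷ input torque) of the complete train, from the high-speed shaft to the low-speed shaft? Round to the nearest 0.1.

Each stage contributes driven/driver: gear mesh 135/16 = 8.4375, belt 77/245 = 0.31429, belt 384/204 = 1.8824, gear mesh 124/45 = 2.7556.
Overall: 8.4375 × 0.31429 × 1.8824 × 2.7556 = 13.755.

13.8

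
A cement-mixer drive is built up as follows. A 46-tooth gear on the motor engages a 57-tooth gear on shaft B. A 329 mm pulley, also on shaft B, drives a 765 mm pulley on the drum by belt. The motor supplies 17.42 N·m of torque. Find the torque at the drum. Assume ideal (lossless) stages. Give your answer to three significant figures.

gear mesh 57/46 = 1.2391 → τ = 17.42·1.2391 = 21.586 N·m
belt 765/329 = 2.3252 → τ = 21.586·2.3252 = 50.192 N·m

50.2 N·m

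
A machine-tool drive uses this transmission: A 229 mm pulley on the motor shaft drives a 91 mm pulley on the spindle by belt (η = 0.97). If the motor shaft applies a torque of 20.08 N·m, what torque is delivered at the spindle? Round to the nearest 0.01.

After the belt (91/229): 20.08 × 0.39738 × 0.97 = 7.74 N·m

7.74 N·m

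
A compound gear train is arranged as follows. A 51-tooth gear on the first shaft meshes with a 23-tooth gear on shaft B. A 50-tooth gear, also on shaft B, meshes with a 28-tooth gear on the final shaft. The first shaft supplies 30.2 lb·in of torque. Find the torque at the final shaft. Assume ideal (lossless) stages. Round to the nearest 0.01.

7.63 lb·in

gear mesh 23/51 = 0.45098 → τ = 30.2·0.45098 = 13.62 lb·in
gear mesh 28/50 = 0.56 → τ = 13.62·0.56 = 7.627 lb·in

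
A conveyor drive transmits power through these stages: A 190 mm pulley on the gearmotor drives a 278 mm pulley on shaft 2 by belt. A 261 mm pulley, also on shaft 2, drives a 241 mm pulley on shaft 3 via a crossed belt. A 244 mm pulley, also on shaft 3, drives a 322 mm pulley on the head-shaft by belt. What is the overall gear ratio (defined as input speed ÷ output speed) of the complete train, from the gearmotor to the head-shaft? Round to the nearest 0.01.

1.78

Each stage contributes driven/driver: belt 278/190 = 1.4632, belt 241/261 = 0.92337, belt 322/244 = 1.3197.
Overall: 1.4632 × 0.92337 × 1.3197 = 1.7829.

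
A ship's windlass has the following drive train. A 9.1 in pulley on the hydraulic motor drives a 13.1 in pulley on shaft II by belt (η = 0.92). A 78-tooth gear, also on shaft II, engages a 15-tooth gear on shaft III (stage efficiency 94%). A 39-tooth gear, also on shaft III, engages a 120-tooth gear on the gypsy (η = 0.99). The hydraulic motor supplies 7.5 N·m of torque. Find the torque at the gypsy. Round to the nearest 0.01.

5.47 N·m

belt 13.1/9.1 = 1.4396 → τ = 7.5·1.4396·0.92 = 9.933 N·m
gear mesh 15/78 = 0.19231 → τ = 9.933·0.19231·0.94 = 1.7956 N·m
gear mesh 120/39 = 3.0769 → τ = 1.7956·3.0769·0.99 = 5.4696 N·m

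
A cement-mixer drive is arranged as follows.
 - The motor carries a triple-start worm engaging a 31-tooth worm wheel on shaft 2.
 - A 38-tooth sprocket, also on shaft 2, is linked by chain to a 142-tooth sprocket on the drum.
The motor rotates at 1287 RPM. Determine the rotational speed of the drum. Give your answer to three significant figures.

33.3 RPM

the motor → shaft 2 (worm, 31/3): 1287 ÷ 10.333 = 124.55 RPM
shaft 2 → the drum (chain, 142/38): 124.55 ÷ 3.7368 = 33.33 RPM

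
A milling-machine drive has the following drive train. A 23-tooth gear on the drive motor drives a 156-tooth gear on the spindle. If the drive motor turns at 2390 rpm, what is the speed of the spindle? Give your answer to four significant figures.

352.4 rpm

gear mesh 156/23 = 6.7826 → 2390/6.7826 = 352.37 rpm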